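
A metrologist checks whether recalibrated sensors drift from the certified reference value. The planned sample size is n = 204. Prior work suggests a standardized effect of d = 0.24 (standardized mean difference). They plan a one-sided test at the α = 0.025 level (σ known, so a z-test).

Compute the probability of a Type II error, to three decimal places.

β ≈ 0.071

Noncentrality parameter: δ = d·√n = 0.24 × √204 = 3.4279
Critical value for a one-sided test at α = 0.025: z_α = 1.960.
Power = P(Z > 1.960 − δ) = Φ(1.468) = 0.9289.
Type II error: β = 1 − power = 1 − 0.9289 = 0.0711.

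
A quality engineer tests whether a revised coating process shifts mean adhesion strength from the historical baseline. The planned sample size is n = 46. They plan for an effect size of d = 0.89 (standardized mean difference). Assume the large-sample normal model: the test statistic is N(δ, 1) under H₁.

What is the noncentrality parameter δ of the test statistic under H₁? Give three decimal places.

δ ≈ 6.036

The noncentrality parameter scales effect size by the design's sample-size factor: δ = d·√n = 0.89 × √46 = 6.0363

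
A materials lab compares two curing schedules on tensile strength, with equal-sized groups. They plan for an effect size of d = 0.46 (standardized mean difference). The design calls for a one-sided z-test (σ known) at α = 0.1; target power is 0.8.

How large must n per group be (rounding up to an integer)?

For power 0.8 need Φ(δ − z_{0.1}) = 0.8, so δ = z_{0.1} + z_{0.20} = 1.282 + 0.842 = 2.123.
δ = d·√(n/2) ⇒ n = 2(δ/d)² = 2 × (2.123 / 0.46)² = 42.61.
Rounding up, n = 43 per group.

n = 43 per group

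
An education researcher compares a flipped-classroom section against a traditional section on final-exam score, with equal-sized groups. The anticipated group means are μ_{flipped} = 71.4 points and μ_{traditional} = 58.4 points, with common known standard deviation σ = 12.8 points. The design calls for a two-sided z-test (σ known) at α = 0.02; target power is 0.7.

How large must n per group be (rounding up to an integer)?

n = 16 per group

Standardized effect: d = |μ_{flipped} − μ_{traditional}| / σ = |71.4 − 58.4| / 12.8 = 1.0156
For power 0.7 need Φ(δ − z_{0.01}) = 0.7, so δ = z_{0.01} + z_{0.30} = 2.326 + 0.524 = 2.851.
(Ignoring the negligible lower-tail rejection probability gives the usual closed-form inversion.)
δ = d·√(n/2) ⇒ n = 2(δ/d)² = 2 × (2.851 / 1.0156)² = 15.76.
Round up to the next whole unit.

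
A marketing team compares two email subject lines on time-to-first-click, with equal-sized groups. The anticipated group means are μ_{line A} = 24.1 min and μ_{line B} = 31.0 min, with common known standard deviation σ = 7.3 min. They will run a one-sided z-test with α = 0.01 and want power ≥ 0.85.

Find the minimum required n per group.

n = 26 per group

Standardized effect: d = |μ_{line A} − μ_{line B}| / σ = |24.1 − 31.0| / 7.3 = 0.9452
For power 0.85 need Φ(δ − z_{0.01}) = 0.85, so δ = z_{0.01} + z_{0.15} = 2.326 + 1.036 = 3.363.
δ = d·√(n/2) ⇒ n = 2(δ/d)² = 2 × (3.363 / 0.9452)² = 25.31.
Round up to the next whole unit.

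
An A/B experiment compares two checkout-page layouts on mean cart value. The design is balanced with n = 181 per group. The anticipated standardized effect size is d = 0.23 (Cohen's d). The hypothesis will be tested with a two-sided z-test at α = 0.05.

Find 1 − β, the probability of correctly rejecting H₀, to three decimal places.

Noncentrality parameter: δ = d·√(n/2) = 0.23 × √(181/2) = 2.1880
Critical value for a two-sided test at α = 0.05: z_{α/2} = 1.960.
Power = Φ(δ − 1.960) + Φ(−δ − 1.960) = Φ(0.228) + Φ(-4.148) = 0.5902 + 0.0000 = 0.5902.

Power ≈ 0.590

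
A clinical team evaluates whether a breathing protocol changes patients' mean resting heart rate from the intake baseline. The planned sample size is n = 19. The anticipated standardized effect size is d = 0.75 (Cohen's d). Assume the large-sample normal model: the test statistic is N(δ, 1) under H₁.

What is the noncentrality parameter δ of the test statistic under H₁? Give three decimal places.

δ ≈ 3.269

δ = d·√n = 0.75 × √19 = 3.2692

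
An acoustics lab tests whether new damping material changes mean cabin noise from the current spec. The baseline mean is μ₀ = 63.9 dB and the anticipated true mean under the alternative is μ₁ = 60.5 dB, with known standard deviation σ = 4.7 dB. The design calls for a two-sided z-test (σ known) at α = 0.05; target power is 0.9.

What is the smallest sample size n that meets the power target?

n = 21

Standardized effect: d = |μ₁ − μ₀| / σ = |60.5 − 63.9| / 4.7 = 0.7234
Set Φ(δ − 1.960) = 0.9; then δ − 1.960 = Φ⁻¹(0.9) = 1.282, giving δ = 3.242.
(For δ > 0 the lower-tail rejection region contributes negligibly to power, so the one-term inversion is standard.)
δ = d·√n ⇒ n = (δ/d)² = (3.242 / 0.7234)² = 20.08.
Rounding up, n = 21.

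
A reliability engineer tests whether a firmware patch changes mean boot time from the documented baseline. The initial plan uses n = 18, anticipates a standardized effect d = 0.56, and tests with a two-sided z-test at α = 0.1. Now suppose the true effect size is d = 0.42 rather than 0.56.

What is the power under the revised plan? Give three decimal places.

Power ≈ 0.555

With d = 0.42: δ = d·√n = 0.42 × √18 = 1.7819. Critical value z_{0.05} = 1.645.
Revised power = Φ(δ − 1.645) + Φ(−δ − 1.645) = Φ(0.137) + Φ(-3.427) = 0.5545 + 0.0003 = 0.5548.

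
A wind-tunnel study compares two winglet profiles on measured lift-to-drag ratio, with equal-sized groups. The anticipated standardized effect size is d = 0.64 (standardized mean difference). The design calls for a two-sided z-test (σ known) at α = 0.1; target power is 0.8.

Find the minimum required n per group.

n = 31 per group

For power 0.8 need Φ(δ − z_{0.05}) = 0.8, so δ = z_{0.05} + z_{0.20} = 1.645 + 0.842 = 2.486.
(The Φ(−δ − z_{α/2}) term is vanishingly small for δ > 0 and is dropped in the standard sample-size formula.)
δ = d·√(n/2) ⇒ n = 2(δ/d)² = 2 × (2.486 / 0.64)² = 30.19.
Rounding up, n = 31 per group.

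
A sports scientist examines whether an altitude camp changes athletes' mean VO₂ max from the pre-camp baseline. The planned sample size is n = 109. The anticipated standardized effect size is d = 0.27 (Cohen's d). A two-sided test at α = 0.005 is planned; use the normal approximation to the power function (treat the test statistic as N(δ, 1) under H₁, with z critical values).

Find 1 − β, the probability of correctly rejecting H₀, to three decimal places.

Power ≈ 0.505

Noncentrality parameter: δ = d·√n = 0.27 × √109 = 2.8189
Critical value for a two-sided test at α = 0.005: z_{α/2} = 2.807.
Power = Φ(δ − 2.807) + Φ(−δ − 2.807) = Φ(0.012) + Φ(-5.626) = 0.5047 + 0.0000 = 0.5047.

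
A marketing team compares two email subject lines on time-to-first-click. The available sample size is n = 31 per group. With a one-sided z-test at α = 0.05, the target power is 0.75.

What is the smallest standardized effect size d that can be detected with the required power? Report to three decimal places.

Required noncentrality: δ = z_{0.05} + z_{0.25} = 1.645 + 0.674 = 2.319.
δ = d·√(n/2) ⇒ d = δ/√(n/2) = 2.319/√(31/2) = 0.5891.

d ≈ 0.589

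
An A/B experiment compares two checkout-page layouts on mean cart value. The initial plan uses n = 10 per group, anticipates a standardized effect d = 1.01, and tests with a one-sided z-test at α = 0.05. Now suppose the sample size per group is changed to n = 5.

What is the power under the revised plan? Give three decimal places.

Power ≈ 0.481

With n = 5 per group: δ = d·√(n/2) = 1.01 × √(5/2) = 1.5970. Critical value z_{0.05} = 1.645.
Revised power = Φ(δ − 1.645) = Φ(-0.048) = 0.4809.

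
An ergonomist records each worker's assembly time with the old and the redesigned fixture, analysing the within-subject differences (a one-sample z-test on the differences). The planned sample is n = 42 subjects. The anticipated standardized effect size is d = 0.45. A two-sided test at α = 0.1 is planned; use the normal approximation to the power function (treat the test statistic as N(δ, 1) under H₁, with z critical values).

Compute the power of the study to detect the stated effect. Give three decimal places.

Noncentrality parameter: δ = d·√n = 0.45 × √42 = 2.9163
Critical value for a two-sided test at α = 0.1: z_{α/2} = 1.645.
Power = Φ(δ − 1.645) + Φ(−δ − 1.645) = Φ(1.271) + Φ(-4.561) = 0.8982 + 0.0000 = 0.8982.

Power ≈ 0.898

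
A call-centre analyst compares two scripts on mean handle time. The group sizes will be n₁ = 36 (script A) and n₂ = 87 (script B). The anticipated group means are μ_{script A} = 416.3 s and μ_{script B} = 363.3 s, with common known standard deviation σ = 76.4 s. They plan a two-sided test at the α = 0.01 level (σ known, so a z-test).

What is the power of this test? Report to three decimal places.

Power ≈ 0.822

Standardized effect: d = |μ_{script A} − μ_{script B}| / σ = |416.3 − 363.3| / 76.4 = 0.6937
Noncentrality parameter: δ = d / √(1/n₁ + 1/n₂) = 0.6937 / √(1/36 + 1/87) = 3.5006
Two-sided α = 0.01 → critical value z_{0.005} = 2.576.
Power = Φ(δ − 2.576) + Φ(−δ − 2.576) = Φ(0.925) + Φ(-6.076) = 0.8225 + 0.0000 = 0.8225.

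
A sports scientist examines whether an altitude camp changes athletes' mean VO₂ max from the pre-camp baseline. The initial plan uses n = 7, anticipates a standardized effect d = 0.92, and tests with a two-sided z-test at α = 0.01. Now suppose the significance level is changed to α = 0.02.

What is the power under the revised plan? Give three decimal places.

δ = d·√n = 0.92 × √7 = 2.4341 (unchanged). New critical value: z_{0.01} = 2.326.
Revised power = Φ(δ − 2.326) + Φ(−δ − 2.326) = Φ(0.108) + Φ(-4.760) = 0.5429 + 0.0000 = 0.5429.

Power ≈ 0.543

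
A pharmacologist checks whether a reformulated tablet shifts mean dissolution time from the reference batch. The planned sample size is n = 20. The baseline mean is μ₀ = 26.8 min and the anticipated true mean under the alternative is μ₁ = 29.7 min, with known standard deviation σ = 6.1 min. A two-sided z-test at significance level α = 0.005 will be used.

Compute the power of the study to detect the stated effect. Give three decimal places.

Power ≈ 0.248

Standardized effect: d = |μ₁ − μ₀| / σ = |29.7 − 26.8| / 6.1 = 0.4754
Noncentrality parameter: δ = d·√n = 0.4754 × √20 = 2.1261
Critical value for a two-sided test at α = 0.005: z_{α/2} = 2.807.
Power = Φ(δ − 2.807) + Φ(−δ − 2.807) = Φ(-0.681) + Φ(-4.933) = 0.2480 + 0.0000 = 0.2480.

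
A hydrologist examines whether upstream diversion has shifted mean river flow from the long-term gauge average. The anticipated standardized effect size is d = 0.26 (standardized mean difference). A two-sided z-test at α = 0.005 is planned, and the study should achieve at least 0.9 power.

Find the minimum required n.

n = 248

Set Φ(δ − 2.807) = 0.9; then δ − 2.807 = Φ⁻¹(0.9) = 1.282, giving δ = 4.089.
(Ignoring the negligible lower-tail rejection probability gives the usual closed-form inversion.)
δ = d·√n ⇒ n = (δ/d)² = (4.089 / 0.26)² = 247.29.
Round up to the next whole unit.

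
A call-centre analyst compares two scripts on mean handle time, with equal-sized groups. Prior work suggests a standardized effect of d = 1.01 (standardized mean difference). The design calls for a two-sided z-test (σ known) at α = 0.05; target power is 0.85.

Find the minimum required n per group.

For power 0.85 need Φ(δ − z_{0.025}) = 0.85, so δ = z_{0.025} + z_{0.15} = 1.960 + 1.036 = 2.996.
(Ignoring the negligible lower-tail rejection probability gives the usual closed-form inversion.)
δ = d·√(n/2) ⇒ n = 2(δ/d)² = 2 × (2.996 / 1.01)² = 17.60.
Round up to the next whole unit.

n = 18 per group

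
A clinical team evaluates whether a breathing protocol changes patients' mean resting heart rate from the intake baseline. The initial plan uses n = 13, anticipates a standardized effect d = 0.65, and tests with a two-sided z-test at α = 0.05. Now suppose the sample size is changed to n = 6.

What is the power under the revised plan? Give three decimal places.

With n = 6: δ = d·√n = 0.65 × √6 = 1.5922. Critical value z_{0.025} = 1.960.
Revised power = Φ(δ − 1.960) + Φ(−δ − 1.960) = Φ(-0.368) + Φ(-3.552) = 0.3565 + 0.0002 = 0.3567.

Power ≈ 0.357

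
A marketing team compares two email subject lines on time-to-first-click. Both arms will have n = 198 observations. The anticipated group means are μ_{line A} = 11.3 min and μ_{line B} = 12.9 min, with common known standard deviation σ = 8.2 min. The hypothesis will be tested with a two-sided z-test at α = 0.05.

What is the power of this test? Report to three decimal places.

Power ≈ 0.493

Standardized effect: d = |μ_{line A} − μ_{line B}| / σ = |11.3 − 12.9| / 8.2 = 0.1951
Noncentrality parameter: δ = d·√(n/2) = 0.1951 × √(198/2) = 1.9414
Two-sided α = 0.05 → critical value z_{0.025} = 1.960.
Power = Φ(δ − 1.960) + Φ(−δ − 1.960) = Φ(-0.019) + Φ(-3.901) = 0.4926 + 0.0000 = 0.4927.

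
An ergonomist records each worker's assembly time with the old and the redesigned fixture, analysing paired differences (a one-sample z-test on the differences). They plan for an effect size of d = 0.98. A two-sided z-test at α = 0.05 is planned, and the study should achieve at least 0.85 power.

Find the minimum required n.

For power 0.85 need Φ(δ − z_{0.025}) = 0.85, so δ = z_{0.025} + z_{0.15} = 1.960 + 1.036 = 2.996.
(Ignoring the negligible lower-tail rejection probability gives the usual closed-form inversion.)
δ = d·√n ⇒ n = (δ/d)² = (2.996 / 0.98)² = 9.35.
Round up to the next whole unit.

n = 10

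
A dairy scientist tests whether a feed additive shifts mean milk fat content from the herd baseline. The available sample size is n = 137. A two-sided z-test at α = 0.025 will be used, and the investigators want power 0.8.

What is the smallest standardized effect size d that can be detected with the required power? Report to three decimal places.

d ≈ 0.263

Required noncentrality: δ = z_{0.0125} + z_{0.20} = 2.241 + 0.842 = 3.083.
(The second rejection-region term Φ(−δ − z_{α/2}) is negligible and dropped.)
δ = d·√n ⇒ d = δ/√n = 3.083/√137 = 0.2634.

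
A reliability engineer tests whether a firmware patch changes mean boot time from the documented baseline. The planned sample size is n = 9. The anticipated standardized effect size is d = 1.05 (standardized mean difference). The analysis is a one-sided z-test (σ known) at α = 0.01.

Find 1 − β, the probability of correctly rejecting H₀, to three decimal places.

Power ≈ 0.795

Noncentrality parameter: δ = d·√n = 1.05 × √9 = 3.1500
Critical value for a one-sided test at α = 0.01: z_α = 2.326.
Power = Φ(δ − 2.326) = Φ(0.824) = 0.7949.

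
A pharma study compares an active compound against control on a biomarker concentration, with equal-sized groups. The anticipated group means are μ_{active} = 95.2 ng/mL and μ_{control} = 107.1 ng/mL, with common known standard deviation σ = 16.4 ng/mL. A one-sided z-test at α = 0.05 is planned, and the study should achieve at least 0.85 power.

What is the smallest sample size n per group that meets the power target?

n = 28 per group

Standardized effect: d = |μ_{active} − μ_{control}| / σ = |95.2 − 107.1| / 16.4 = 0.7256
Set Φ(δ − 1.645) = 0.85; then δ − 1.645 = Φ⁻¹(0.85) = 1.036, giving δ = 2.681.
δ = d·√(n/2) ⇒ n = 2(δ/d)² = 2 × (2.681 / 0.7256)² = 27.31.
Rounding up, n = 28 per group.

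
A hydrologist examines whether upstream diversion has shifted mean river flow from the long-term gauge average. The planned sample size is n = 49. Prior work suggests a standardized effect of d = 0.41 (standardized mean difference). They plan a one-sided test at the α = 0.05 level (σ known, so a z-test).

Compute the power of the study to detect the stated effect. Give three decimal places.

Noncentrality parameter: λ = d·√n = 0.41 × √49 = 2.8700
One-sided α = 0.05 → critical value z_{0.05} = 1.645.
Power = Φ(λ − 1.645) = Φ(1.225) = 0.8897.

Power ≈ 0.890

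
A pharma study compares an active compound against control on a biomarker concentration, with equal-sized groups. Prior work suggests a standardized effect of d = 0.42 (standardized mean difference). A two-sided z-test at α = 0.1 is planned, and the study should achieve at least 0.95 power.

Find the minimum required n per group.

For power 0.95 need Φ(δ − z_{0.05}) = 0.95, so δ = z_{0.05} + z_{0.05} = 1.645 + 1.645 = 3.290.
(The Φ(−δ − z_{α/2}) term is vanishingly small for δ > 0 and is dropped in the standard sample-size formula.)
δ = d·√(n/2) ⇒ n = 2(δ/d)² = 2 × (3.290 / 0.42)² = 122.70.
Rounding up, n = 123 per group.

n = 123 per group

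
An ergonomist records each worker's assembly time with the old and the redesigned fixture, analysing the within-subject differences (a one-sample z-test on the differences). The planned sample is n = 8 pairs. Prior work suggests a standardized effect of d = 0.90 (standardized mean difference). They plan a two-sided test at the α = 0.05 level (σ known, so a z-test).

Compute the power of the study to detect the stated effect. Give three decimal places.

Power ≈ 0.721

Noncentrality parameter: δ = d·√n = 0.90 × √8 = 2.5456
Two-sided α = 0.05 → critical value z_{0.025} = 1.960.
Power = Φ(δ − 1.960) + Φ(−δ − 1.960) = Φ(0.586) + Φ(-4.506) = 0.7209 + 0.0000 = 0.7209.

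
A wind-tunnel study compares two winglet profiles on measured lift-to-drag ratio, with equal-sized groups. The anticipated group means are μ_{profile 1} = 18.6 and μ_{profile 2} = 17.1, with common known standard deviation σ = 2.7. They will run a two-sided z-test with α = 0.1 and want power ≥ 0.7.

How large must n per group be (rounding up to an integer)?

n = 31 per group

Standardized effect: d = |μ_{profile 1} − μ_{profile 2}| / σ = |18.6 − 17.1| / 2.7 = 0.5556
For power 0.7 need Φ(δ − z_{0.05}) = 0.7, so δ = z_{0.05} + z_{0.30} = 1.645 + 0.524 = 2.169.
(Ignoring the negligible lower-tail rejection probability gives the usual closed-form inversion.)
δ = d·√(n/2) ⇒ n = 2(δ/d)² = 2 × (2.169 / 0.5556)² = 30.49.
Rounding up, n = 31 per group.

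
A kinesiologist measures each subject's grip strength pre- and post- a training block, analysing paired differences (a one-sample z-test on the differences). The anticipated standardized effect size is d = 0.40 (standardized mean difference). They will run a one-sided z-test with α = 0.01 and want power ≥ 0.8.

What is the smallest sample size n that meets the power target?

n = 63

Set Φ(δ − 2.326) = 0.8; then δ − 2.326 = Φ⁻¹(0.8) = 0.842, giving δ = 3.168.
δ = d·√n ⇒ n = (δ/d)² = (3.168 / 0.40)² = 62.73.
Round up to the next whole unit.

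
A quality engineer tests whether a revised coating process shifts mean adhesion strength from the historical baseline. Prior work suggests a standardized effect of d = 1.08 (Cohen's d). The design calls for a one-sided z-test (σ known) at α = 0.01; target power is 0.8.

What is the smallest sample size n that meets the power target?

n = 9

Set Φ(δ − 2.326) = 0.8; then δ − 2.326 = Φ⁻¹(0.8) = 0.842, giving δ = 3.168.
δ = d·√n ⇒ n = (δ/d)² = (3.168 / 1.08)² = 8.60.
Rounding up, n = 9.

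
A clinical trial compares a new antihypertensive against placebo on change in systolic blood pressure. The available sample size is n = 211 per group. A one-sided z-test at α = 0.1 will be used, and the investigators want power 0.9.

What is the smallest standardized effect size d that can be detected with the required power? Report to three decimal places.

Need Φ(δ − 1.282) = 0.9, so δ = 1.282 + 1.282 = 2.563.
δ = d·√(n/2) ⇒ d = δ/√(n/2) = 2.563/√(211/2) = 0.2495.

d ≈ 0.250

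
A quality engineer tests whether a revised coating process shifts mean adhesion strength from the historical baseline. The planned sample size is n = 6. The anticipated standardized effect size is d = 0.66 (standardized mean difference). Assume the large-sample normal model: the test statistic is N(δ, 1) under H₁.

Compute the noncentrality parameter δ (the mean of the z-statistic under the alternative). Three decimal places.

The noncentrality parameter scales effect size by the design's sample-size factor: δ = d·√n = 0.66 × √6 = 1.6167

δ ≈ 1.617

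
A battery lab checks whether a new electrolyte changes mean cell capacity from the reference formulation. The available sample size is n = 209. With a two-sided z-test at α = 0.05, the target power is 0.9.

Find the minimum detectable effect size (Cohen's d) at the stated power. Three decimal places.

Need Φ(δ − 1.960) = 0.9, so δ = 1.960 + 1.282 = 3.242.
(The second rejection-region term Φ(−δ − z_{α/2}) is negligible and dropped.)
δ = d·√n ⇒ d = δ/√n = 3.242/√209 = 0.2242.

d ≈ 0.224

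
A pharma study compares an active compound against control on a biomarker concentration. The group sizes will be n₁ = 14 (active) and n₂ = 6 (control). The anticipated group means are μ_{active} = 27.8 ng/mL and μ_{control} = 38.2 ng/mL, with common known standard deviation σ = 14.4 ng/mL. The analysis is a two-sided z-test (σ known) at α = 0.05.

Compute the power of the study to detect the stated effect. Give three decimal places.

Power ≈ 0.316

Standardized effect: d = |μ_{active} − μ_{control}| / σ = |27.8 − 38.2| / 14.4 = 0.7222
Noncentrality parameter: δ = d / √(1/n₁ + 1/n₂) = 0.7222 / √(1/14 + 1/6) = 1.4801
Critical value for a two-sided test at α = 0.05: z_{α/2} = 1.960.
Power = Φ(δ − 1.960) + Φ(−δ − 1.960) = Φ(-0.480) + Φ(-3.440) = 0.3157 + 0.0003 = 0.3160.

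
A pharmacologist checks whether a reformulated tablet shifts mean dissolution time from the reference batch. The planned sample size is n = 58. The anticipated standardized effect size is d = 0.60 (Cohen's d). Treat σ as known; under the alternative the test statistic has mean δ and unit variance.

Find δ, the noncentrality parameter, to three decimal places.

δ = d·√n = 0.60 × √58 = 4.5695

δ ≈ 4.569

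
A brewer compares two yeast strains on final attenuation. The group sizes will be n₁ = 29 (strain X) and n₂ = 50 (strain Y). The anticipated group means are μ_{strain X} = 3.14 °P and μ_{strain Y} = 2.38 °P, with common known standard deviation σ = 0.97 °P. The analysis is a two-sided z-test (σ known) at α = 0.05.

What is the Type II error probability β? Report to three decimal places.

Standardized effect: d = |μ_{strain X} − μ_{strain Y}| / σ = |3.14 − 2.38| / 0.97 = 0.7835
Noncentrality parameter: δ = d / √(1/n₁ + 1/n₂) = 0.7835 / √(1/29 + 1/50) = 3.3567
Critical value for a two-sided test at α = 0.05: z_{α/2} = 1.960.
Power = Φ(δ − 1.960) + Φ(−δ − 1.960) = Φ(1.397) + Φ(-5.317) = 0.9188 + 0.0000 = 0.9188.
Type II error: β = 1 − power = 1 − 0.9188 = 0.0812.

β ≈ 0.081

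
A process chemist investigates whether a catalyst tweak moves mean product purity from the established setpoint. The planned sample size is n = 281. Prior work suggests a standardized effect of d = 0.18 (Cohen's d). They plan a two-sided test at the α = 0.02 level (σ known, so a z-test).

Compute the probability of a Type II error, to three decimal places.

Noncentrality parameter: δ = d·√n = 0.18 × √281 = 3.0173
Critical value for a two-sided test at α = 0.02: z_{α/2} = 2.326.
Power = Φ(δ − 2.326) + Φ(−δ − 2.326) = Φ(0.691) + Φ(-5.344) = 0.7552 + 0.0000 = 0.7552.
Type II error: β = 1 − power = 1 − 0.7552 = 0.2448.

β ≈ 0.245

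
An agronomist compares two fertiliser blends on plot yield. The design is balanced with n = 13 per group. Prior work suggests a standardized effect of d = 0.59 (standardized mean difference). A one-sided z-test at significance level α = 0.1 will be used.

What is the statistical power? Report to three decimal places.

Power ≈ 0.588

Noncentrality parameter: δ = d·√(n/2) = 0.59 × √(13/2) = 1.5042
One-sided α = 0.1 → critical value z_{0.1} = 1.282.
Power = P(Z > 1.282 − δ) = Φ(0.223) = 0.5881.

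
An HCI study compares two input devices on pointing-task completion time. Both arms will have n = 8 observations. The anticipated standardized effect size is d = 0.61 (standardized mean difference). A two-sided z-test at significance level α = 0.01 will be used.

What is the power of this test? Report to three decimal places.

Power ≈ 0.088

Noncentrality parameter: δ = d·√(n/2) = 0.61 × √(8/2) = 1.2200
Critical value for a two-sided test at α = 0.01: z_{α/2} = 2.576.
Power = Φ(δ − 2.576) + Φ(−δ − 2.576) = Φ(-1.356) + Φ(-3.796) = 0.0876 + 0.0001 = 0.0877.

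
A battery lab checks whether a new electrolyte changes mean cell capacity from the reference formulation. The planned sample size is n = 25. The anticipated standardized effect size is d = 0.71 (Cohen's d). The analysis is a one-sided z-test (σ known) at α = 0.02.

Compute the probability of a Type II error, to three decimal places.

β ≈ 0.067

Noncentrality parameter: δ = d·√n = 0.71 × √25 = 3.5500
One-sided α = 0.02 → critical value z_{0.02} = 2.054.
Power = Φ(δ − 2.054) = Φ(1.496) = 0.9327.
Type II error: β = 1 − power = 1 − 0.9327 = 0.0673.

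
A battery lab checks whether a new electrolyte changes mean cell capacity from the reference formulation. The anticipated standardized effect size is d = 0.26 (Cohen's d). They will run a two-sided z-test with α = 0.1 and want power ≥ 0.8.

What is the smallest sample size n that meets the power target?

Set Φ(δ − 1.645) = 0.8; then δ − 1.645 = Φ⁻¹(0.8) = 0.842, giving δ = 2.486.
(Ignoring the negligible lower-tail rejection probability gives the usual closed-form inversion.)
δ = d·√n ⇒ n = (δ/d)² = (2.486 / 0.26)² = 91.46.
Rounding up, n = 92.

n = 92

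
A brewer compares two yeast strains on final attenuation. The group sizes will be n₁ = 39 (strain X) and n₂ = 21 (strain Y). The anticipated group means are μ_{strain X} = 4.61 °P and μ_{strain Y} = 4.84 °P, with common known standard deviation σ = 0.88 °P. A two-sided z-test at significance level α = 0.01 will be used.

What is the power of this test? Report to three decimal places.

Standardized effect: d = |μ_{strain X} − μ_{strain Y}| / σ = |4.61 − 4.84| / 0.88 = 0.2614
Noncentrality parameter: δ = d / √(1/n₁ + 1/n₂) = 0.2614 / √(1/39 + 1/21) = 0.9656
Critical value for a two-sided test at α = 0.01: z_{α/2} = 2.576.
Power = Φ(δ − 2.576) + Φ(−δ − 2.576) = Φ(-1.610) + Φ(-3.541) = 0.0537 + 0.0002 = 0.0539.

Power ≈ 0.054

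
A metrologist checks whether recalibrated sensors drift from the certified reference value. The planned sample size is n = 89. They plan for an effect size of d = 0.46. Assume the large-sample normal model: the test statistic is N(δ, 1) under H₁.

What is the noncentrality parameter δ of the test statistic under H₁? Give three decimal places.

δ ≈ 4.340

δ = d·√n = 0.46 × √89 = 4.3396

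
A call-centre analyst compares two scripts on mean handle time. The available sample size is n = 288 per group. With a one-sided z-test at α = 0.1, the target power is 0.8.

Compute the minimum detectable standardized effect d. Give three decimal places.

d ≈ 0.177

Need Φ(δ − 1.282) = 0.8, so δ = 1.282 + 0.842 = 2.123.
δ = d·√(n/2) ⇒ d = δ/√(n/2) = 2.123/√(288/2) = 0.1769.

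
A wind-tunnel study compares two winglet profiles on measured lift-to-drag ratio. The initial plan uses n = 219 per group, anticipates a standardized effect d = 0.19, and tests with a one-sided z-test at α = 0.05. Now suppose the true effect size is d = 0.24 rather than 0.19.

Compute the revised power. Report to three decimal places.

With d = 0.24: δ = d·√(n/2) = 0.24 × √(219/2) = 2.5114. Critical value z_{0.05} = 1.645.
Revised power = Φ(δ − 1.645) = Φ(0.867) = 0.8069.

Power ≈ 0.807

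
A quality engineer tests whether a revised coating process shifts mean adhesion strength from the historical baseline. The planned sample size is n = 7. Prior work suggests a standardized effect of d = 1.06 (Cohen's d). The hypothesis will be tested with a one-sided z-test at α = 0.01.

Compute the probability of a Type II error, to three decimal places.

Noncentrality parameter: δ = d·√n = 1.06 × √7 = 2.8045
Critical value for a one-sided test at α = 0.01: z_α = 2.326.
Power = P(Z > 2.326 − δ) = Φ(0.478) = 0.6837.
Type II error: β = 1 − power = 1 − 0.6837 = 0.3163.

β ≈ 0.316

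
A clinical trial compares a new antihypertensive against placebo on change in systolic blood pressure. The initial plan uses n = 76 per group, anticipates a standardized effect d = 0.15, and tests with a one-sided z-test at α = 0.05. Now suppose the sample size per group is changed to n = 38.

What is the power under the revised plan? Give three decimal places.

Power ≈ 0.161

With n = 38 per group: δ = d·√(n/2) = 0.15 × √(38/2) = 0.6538. Critical value z_{0.05} = 1.645.
Revised power = Φ(δ − 1.645) = Φ(-0.991) = 0.1608.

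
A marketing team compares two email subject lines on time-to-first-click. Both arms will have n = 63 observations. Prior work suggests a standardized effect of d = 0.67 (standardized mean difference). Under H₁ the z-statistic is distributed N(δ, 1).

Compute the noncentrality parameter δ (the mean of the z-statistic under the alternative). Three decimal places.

δ = d·√(n/2) = 0.67 × √(63/2) = 3.7604

δ ≈ 3.760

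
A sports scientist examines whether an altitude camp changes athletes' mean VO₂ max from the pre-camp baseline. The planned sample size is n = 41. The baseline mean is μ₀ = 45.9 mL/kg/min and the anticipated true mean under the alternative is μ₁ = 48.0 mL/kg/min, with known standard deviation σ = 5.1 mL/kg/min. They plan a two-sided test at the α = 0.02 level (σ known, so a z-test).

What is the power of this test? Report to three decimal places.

Power ≈ 0.622

Standardized effect: d = |μ₁ − μ₀| / σ = |48.0 − 45.9| / 5.1 = 0.4118
Noncentrality parameter: δ = d·√n = 0.4118 × √41 = 2.6366
Critical value for a two-sided test at α = 0.02: z_{α/2} = 2.326.
Power = Φ(δ − 2.326) + Φ(−δ − 2.326) = Φ(0.310) + Φ(-4.963) = 0.6218 + 0.0000 = 0.6218.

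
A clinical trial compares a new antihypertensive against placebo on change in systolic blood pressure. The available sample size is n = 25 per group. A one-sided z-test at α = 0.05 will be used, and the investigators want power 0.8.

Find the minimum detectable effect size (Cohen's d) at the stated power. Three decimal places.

Required noncentrality: δ = z_{0.05} + z_{0.20} = 1.645 + 0.842 = 2.486.
δ = d·√(n/2) ⇒ d = δ/√(n/2) = 2.486/√(25/2) = 0.7033.

d ≈ 0.703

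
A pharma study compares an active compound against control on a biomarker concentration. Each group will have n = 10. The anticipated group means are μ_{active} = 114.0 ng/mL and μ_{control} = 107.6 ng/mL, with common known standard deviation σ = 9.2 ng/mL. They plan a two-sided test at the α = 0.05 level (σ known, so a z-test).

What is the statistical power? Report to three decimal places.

Standardized effect: d = |μ_{active} − μ_{control}| / σ = |114.0 − 107.6| / 9.2 = 0.6957
Noncentrality parameter: λ = d·√(n/2) = 0.6957 × √(10/2) = 1.5555
Critical value for a two-sided test at α = 0.05: z_{α/2} = 1.960.
Power = Φ(λ − 1.960) + Φ(−λ − 1.960) = Φ(-0.404) + Φ(-3.515) = 0.3429 + 0.0002 = 0.3432.

Power ≈ 0.343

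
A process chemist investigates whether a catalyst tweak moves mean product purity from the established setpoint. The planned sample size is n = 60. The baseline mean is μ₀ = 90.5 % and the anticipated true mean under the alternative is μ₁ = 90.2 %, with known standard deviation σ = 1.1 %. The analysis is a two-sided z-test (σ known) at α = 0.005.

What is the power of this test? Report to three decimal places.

Standardized effect: d = |μ₁ − μ₀| / σ = |90.2 − 90.5| / 1.1 = 0.2727
Noncentrality parameter: δ = d·√n = 0.2727 × √60 = 2.1125
Two-sided α = 0.005 → critical value z_{0.0025} = 2.807.
Power = Φ(δ − 2.807) + Φ(−δ − 2.807) = Φ(-0.694) + Φ(-4.920) = 0.2437 + 0.0000 = 0.2437.

Power ≈ 0.244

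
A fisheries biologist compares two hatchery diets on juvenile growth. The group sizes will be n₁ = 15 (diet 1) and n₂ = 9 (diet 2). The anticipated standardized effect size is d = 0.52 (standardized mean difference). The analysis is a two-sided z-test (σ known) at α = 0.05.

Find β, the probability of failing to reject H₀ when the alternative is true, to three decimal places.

Noncentrality parameter: δ = d / √(1/n₁ + 1/n₂) = 0.52 / √(1/15 + 1/9) = 1.2333
Two-sided α = 0.05 → critical value z_{0.025} = 1.960.
Power = Φ(δ − 1.960) + Φ(−δ − 1.960) = Φ(-0.727) + Φ(-3.193) = 0.2337 + 0.0007 = 0.2344.
Type II error: β = 1 − power = 1 − 0.2344 = 0.7656.

β ≈ 0.766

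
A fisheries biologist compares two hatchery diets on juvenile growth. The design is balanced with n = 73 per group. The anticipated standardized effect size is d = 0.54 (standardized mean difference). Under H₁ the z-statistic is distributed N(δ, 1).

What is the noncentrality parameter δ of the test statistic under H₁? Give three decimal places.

δ ≈ 3.262

The noncentrality parameter scales effect size by the design's sample-size factor: δ = d·√(n/2) = 0.54 × √(73/2) = 3.2624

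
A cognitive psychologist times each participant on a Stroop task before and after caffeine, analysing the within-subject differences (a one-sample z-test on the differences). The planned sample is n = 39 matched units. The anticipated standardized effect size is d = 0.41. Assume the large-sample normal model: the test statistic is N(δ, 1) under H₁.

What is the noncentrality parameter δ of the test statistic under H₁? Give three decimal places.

δ ≈ 2.560

δ = d·√n = 0.41 × √39 = 2.5604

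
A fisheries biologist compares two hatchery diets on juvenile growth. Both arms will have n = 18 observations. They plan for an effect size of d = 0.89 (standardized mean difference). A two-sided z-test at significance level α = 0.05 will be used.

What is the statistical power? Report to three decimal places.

Noncentrality parameter: δ = d·√(n/2) = 0.89 × √(18/2) = 2.6700
Critical value for a two-sided test at α = 0.05: z_{α/2} = 1.960.
Power = Φ(δ − 1.960) + Φ(−δ − 1.960) = Φ(0.710) + Φ(-4.630) = 0.7612 + 0.0000 = 0.7612.

Power ≈ 0.761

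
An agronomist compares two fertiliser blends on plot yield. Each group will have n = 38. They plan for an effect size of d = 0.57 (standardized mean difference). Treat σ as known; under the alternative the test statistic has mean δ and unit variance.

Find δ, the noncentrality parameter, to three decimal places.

δ ≈ 2.485

The noncentrality parameter scales effect size by the design's sample-size factor: δ = d·√(n/2) = 0.57 × √(38/2) = 2.4846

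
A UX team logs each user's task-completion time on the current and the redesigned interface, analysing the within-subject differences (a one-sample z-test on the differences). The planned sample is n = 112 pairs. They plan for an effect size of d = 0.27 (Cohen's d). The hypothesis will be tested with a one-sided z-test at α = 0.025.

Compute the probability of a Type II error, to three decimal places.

Noncentrality parameter: δ = d·√n = 0.27 × √112 = 2.8574
Critical value for a one-sided test at α = 0.025: z_α = 1.960.
Power = Φ(δ − 1.960) = Φ(0.897) = 0.8153.
Type II error: β = 1 − power = 1 − 0.8153 = 0.1847.

β ≈ 0.185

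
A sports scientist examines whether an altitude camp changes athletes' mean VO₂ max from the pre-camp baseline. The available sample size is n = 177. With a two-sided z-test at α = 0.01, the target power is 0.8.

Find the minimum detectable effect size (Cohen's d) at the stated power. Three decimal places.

d ≈ 0.257

Required noncentrality: δ = z_{0.005} + z_{0.20} = 2.576 + 0.842 = 3.417.
(Lower-tail contribution to power is negligible for δ > 0.)
δ = d·√n ⇒ d = δ/√n = 3.417/√177 = 0.2569.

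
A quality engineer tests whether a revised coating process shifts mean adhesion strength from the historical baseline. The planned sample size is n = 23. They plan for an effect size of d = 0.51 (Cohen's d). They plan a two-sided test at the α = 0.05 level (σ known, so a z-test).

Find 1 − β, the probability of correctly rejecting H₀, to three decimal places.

Noncentrality parameter: δ = d·√n = 0.51 × √23 = 2.4459
Critical value for a two-sided test at α = 0.05: z_{α/2} = 1.960.
Power = Φ(δ − 1.960) + Φ(−δ − 1.960) = Φ(0.486) + Φ(-4.406) = 0.6865 + 0.0000 = 0.6865.

Power ≈ 0.686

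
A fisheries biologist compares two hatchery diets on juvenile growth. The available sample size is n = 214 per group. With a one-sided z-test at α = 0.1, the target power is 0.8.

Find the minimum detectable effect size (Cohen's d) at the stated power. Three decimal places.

d ≈ 0.205

Need Φ(δ − 1.282) = 0.8, so δ = 1.282 + 0.842 = 2.123.
δ = d·√(n/2) ⇒ d = δ/√(n/2) = 2.123/√(214/2) = 0.2053.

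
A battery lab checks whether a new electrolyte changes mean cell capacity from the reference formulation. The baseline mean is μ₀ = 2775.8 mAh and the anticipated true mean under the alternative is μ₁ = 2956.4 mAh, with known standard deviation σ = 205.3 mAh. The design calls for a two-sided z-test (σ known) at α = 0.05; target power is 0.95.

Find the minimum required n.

n = 17

Standardized effect: d = |μ₁ − μ₀| / σ = |2956.4 − 2775.8| / 205.3 = 0.8797
Set Φ(δ − 1.960) = 0.95; then δ − 1.960 = Φ⁻¹(0.95) = 1.645, giving δ = 3.605.
(Ignoring the negligible lower-tail rejection probability gives the usual closed-form inversion.)
δ = d·√n ⇒ n = (δ/d)² = (3.605 / 0.8797)² = 16.79.
Round up to the next whole unit.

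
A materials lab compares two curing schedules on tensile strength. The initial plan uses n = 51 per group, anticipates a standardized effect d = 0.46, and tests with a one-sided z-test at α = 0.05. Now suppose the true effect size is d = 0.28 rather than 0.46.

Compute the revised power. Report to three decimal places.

Power ≈ 0.409

With d = 0.28: δ = d·√(n/2) = 0.28 × √(51/2) = 1.4139. Critical value z_{0.05} = 1.645.
Revised power = P(Z > 1.645 − δ) = Φ(-0.231) = 0.4087.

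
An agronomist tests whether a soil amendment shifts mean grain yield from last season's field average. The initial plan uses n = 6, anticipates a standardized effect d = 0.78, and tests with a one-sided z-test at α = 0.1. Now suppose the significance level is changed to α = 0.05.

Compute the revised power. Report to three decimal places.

δ = d·√n = 0.78 × √6 = 1.9106 (unchanged). New critical value: z_{0.05} = 1.645.
Revised power = P(Z > 1.645 − δ) = Φ(0.266) = 0.6048.

Power ≈ 0.605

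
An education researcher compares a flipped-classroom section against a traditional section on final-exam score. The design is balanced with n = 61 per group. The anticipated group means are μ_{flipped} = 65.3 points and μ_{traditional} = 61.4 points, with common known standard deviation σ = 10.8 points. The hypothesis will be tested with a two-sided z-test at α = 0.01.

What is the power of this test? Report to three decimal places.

Standardized effect: d = |μ_{flipped} − μ_{traditional}| / σ = |65.3 − 61.4| / 10.8 = 0.3611
Noncentrality parameter: λ = d·√(n/2) = 0.3611 × √(61/2) = 1.9943
Critical value for a two-sided test at α = 0.01: z_{α/2} = 2.576.
Power = Φ(λ − 2.576) + Φ(−λ − 2.576) = Φ(-0.582) + Φ(-4.570) = 0.2804 + 0.0000 = 0.2804.

Power ≈ 0.280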